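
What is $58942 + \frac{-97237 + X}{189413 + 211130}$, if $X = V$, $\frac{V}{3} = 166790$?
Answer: $\frac{23609208639}{400543} \approx 58943.0$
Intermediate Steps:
$V = 500370$ ($V = 3 \cdot 166790 = 500370$)
$X = 500370$
$58942 + \frac{-97237 + X}{189413 + 211130} = 58942 + \frac{-97237 + 500370}{189413 + 211130} = 58942 + \frac{403133}{400543} = \frac{23609208639}{400543}$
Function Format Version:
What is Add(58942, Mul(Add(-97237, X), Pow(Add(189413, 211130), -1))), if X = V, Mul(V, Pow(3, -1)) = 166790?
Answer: Rational(23609208639, 400543) ≈ 58943.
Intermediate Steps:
V = 500370 (V = Mul(3, 166790) = 500370)
X = 500370
Add(58942, Mul(Add(-97237, X), Pow(Add(189413, 211130), -1))) = Add(58942, Mul(Add(-97237, 500370), Pow(Add(189413, 211130), -1))) = Add(58942, Mul(403133, Pow(400543, -1))) = Add(58942, Mul(403133, Rational(1, 400543))) = Add(58942, Rational(403133, 400543)) = Rational(23609208639, 400543)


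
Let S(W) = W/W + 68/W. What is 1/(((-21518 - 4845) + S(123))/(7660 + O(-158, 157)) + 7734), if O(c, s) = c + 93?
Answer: 934185/7221744332 ≈ 0.00012936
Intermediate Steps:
S(W) = 1 + 68/W
O(c, s) = 93 + c
1/(((-21518 - 4845) + S(123))/(7660 + O(-158, 157)) + 7734) = 1/(((-21518 - 4845) + (68 + 123)/123)/(7660 + (93 - 158)) + 7734) = 1/((-26363 + (1/123)*191)/(7660 - 65) + 7734) = 1/((-26363 + 191/123)/7595 + 7734) = 1/(-3242458/123*1/7595 + 7734) = 1/(-3242458/934185 + 7734) = 1/(7221744332/934185) = 934185/7221744332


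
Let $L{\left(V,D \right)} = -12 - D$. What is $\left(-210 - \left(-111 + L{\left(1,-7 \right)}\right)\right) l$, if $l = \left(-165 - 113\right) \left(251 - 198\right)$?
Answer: $1384996$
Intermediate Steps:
$l = -14734$ ($l = \left(-278\right) 53 = -14734$)
$\left(-210 - \left(-111 + L{\left(1,-7 \right)}\right)\right) l = \left(-210 + \left(\left(14 - -97\right) - \left(-12 - -7\right)\right)\right) \left(-14734\right) = \left(-210 + \left(\left(14 + 97\right) - \left(-12 + 7\right)\right)\right) \left(-14734\right) = \left(-210 + \left(111 - -5\right)\right) \left(-14734\right) = \left(-210 + \left(111 + 5\right)\right) \left(-14734\right) = \left(-210 + 116\right) \left(-14734\right) = \left(-94\right) \left(-14734\right) = 1384996$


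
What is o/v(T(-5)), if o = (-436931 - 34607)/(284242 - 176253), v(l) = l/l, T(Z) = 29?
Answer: -471538/107989 ≈ -4.3665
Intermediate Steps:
v(l) = 1
o = -471538/107989 ≈ -4.3665
o/v(T(-5)) = -471538/107989/1 = -471538/107989*1 = -471538/107989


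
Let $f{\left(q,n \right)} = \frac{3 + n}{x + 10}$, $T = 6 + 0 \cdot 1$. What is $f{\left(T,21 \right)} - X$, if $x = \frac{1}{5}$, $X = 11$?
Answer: $- \frac{147}{17} \approx -8.6471$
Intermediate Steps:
$x = \frac{1}{5} \approx 0.2$
$T = 6$ ($T = 6 + 0 = 6$)
$f{\left(q,n \right)} = \frac{5}{17} + \frac{5 n}{51}$ ($f{\left(q,n \right)} = \frac{3 + n}{\frac{1}{5} + 10} = \frac{3 + n}{\frac{51}{5}} = \left(3 + n\right) \frac{5}{51} = \frac{5}{17} + \frac{5 n}{51}$)
$f{\left(T,21 \right)} - X = \left(\frac{5}{17} + \frac{5}{51} \cdot 21\right) - 11 = \left(\frac{5}{17} + \frac{35}{17}\right) - 11 = \frac{40}{17} - 11 = - \frac{147}{17}$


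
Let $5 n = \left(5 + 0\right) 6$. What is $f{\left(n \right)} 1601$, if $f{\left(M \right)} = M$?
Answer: $9606$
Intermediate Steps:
$n = 6$ ($n = \frac{\left(5 + 0\right) 6}{5} = \frac{5 \cdot 6}{5} = \frac{1}{5} \cdot 30 = 6$)
$f{\left(n \right)} 1601 = 6 \cdot 1601 = 9606$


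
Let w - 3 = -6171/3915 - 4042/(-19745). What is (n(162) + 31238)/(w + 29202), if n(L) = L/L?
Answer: 160988468355/150499293094 ≈ 1.0697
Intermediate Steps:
n(L) = 1
w = 8392204/5153445 (w = 3 + (-6171/3915 - 4042/(-19745)) = 3 + (-6171*1/3915 - 4042*(-1/19745)) = 3 + (-2057/1305 + 4042/19745) = 3 - 7068131/5153445 = 8392204/5153445 ≈ 1.6285)
(n(162) + 31238)/(w + 29202) = (1 + 31238)/(8392204/5153445 + 29202) = 31239/(150499293094/5153445) = 31239*(5153445/150499293094) = 160988468355/150499293094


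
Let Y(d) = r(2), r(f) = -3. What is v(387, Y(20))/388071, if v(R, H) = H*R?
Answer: -43/14373 ≈ -0.0029917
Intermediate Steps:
Y(d) = -3
v(387, Y(20))/388071 = -3*387/388071 = -1161*1/388071 = -43/14373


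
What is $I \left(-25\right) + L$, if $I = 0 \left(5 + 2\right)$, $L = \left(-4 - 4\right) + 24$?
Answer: $16$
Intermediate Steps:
$L = 16$ ($L = -8 + 24 = 16$)
$I = 0$ ($I = 0 \cdot 7 = 0$)
$I \left(-25\right) + L = 0 \left(-25\right) + 16 = 0 + 16 = 16$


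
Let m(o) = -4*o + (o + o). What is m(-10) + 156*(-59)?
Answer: -9184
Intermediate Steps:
m(o) = -2*o (m(o) = -4*o + 2*o = -2*o)
m(-10) + 156*(-59) = -2*(-10) + 156*(-59) = 20 - 9204 = -9184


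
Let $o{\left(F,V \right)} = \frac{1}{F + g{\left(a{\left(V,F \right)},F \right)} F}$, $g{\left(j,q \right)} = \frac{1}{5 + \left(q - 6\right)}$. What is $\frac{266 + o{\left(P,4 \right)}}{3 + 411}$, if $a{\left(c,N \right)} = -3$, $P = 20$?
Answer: $\frac{35473}{55200} \approx 0.64263$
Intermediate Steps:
$g{\left(j,q \right)} = \frac{1}{-1 + q}$ ($g{\left(j,q \right)} = \frac{1}{5 + \left(q - 6\right)} = \frac{1}{5 + \left(-6 + q\right)} = \frac{1}{-1 + q}$)
$o{\left(F,V \right)} = \frac{1}{F + \frac{F}{-1 + F}}$
$\frac{266 + o{\left(P,4 \right)}}{3 + 411} = \frac{266 + \frac{-1 + 20}{400}}{3 + 411} = \frac{266 + \frac{1}{400} \cdot 19}{414} = \left(266 + \frac{19}{400}\right) \frac{1}{414} = \frac{106419}{400} \cdot \frac{1}{414} = \frac{35473}{55200}$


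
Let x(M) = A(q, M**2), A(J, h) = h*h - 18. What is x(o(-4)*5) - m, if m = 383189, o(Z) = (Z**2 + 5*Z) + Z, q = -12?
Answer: 2176793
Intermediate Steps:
o(Z) = Z**2 + 6*Z
A(J, h) = -18 + h**2 (A(J, h) = h**2 - 18 = -18 + h**2)
x(M) = -18 + M**4 (x(M) = -18 + (M**2)**2 = -18 + M**4)
x(o(-4)*5) - m = (-18 + (-4*(6 - 4)*5)**4) - 1*383189 = (-18 + (-4*2*5)**4) - 383189 = (-18 + (-8*5)**4) - 383189 = (-18 + (-40)**4) - 383189 = (-18 + 2560000) - 383189 = 2559982 - 383189 = 2176793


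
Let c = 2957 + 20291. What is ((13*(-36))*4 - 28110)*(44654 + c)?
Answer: -2035837764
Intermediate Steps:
c = 23248
((13*(-36))*4 - 28110)*(44654 + c) = ((13*(-36))*4 - 28110)*(44654 + 23248) = (-468*4 - 28110)*67902 = (-1872 - 28110)*67902 = -29982*67902 = -2035837764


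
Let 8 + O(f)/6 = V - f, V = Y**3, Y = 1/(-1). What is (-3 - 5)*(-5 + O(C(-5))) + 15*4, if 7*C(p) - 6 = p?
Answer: 3772/7 ≈ 538.86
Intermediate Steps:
Y = -1
C(p) = 6/7 + p/7
V = -1 (V = (-1)**3 = -1)
O(f) = -54 - 6*f (O(f) = -48 + 6*(-1 - f) = -48 + (-6 - 6*f) = -54 - 6*f)
(-3 - 5)*(-5 + O(C(-5))) + 15*4 = (-3 - 5)*(-5 + (-54 - 6*(6/7 + (1/7)*(-5)))) + 15*4 = -8*(-5 + (-54 - 6*(6/7 - 5/7))) + 60 = -8*(-5 + (-54 - 6*1/7)) + 60 = -8*(-5 + (-54 - 6/7)) + 60 = -8*(-5 - 384/7) + 60 = -8*(-419/7) + 60 = 3352/7 + 60 = 3772/7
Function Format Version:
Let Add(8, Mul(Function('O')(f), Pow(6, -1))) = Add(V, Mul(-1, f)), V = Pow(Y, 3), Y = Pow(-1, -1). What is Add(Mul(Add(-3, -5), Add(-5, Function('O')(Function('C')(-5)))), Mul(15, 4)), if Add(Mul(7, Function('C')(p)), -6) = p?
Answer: Rational(3772, 7) ≈ 538.86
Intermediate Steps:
Y = -1
Function('C')(p) = Add(Rational(6, 7), Mul(Rational(1, 7), p))
V = -1 (V = Pow(-1, 3) = -1)
Function('O')(f) = Add(-54, Mul(-6, f)) (Function('O')(f) = Add(-48, Mul(6, Add(-1, Mul(-1, f)))) = Add(-48, Add(-6, Mul(-6, f))) = Add(-54, Mul(-6, f)))
Add(Mul(Add(-3, -5), Add(-5, Function('O')(Function('C')(-5)))), Mul(15, 4)) = Add(Mul(Add(-3, -5), Add(-5, Add(-54, Mul(-6, Add(Rational(6, 7), Mul(Rational(1, 7), -5)))))), Mul(15, 4)) = Add(Mul(-8, Add(-5, Add(-54, Mul(-6, Add(Rational(6, 7), Rational(-5, 7)))))), 60) = Add(Mul(-8, Add(-5, Add(-54, Mul(-6, Rational(1, 7))))), 60) = Add(Mul(-8, Add(-5, Add(-54, Rational(-6, 7)))), 60) = Add(Mul(-8, Add(-5, Rational(-384, 7))), 60) = Add(Mul(-8, Rational(-419, 7)), 60) = Add(Rational(3352, 7), 60) = Rational(3772, 7)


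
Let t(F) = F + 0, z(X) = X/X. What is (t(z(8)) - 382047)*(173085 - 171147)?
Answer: -740405148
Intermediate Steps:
z(X) = 1
t(F) = F
(t(z(8)) - 382047)*(173085 - 171147) = (1 - 382047)*(173085 - 171147) = -382046*1938 = -740405148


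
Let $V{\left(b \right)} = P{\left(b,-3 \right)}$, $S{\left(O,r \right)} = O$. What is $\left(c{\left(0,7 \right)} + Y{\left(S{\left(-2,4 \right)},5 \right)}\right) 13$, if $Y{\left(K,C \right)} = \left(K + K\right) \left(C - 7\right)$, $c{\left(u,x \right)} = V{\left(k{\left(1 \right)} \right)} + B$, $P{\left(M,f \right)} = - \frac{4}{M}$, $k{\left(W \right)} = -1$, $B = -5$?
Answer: $91$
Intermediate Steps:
$V{\left(b \right)} = - \frac{4}{b}$
$c{\left(u,x \right)} = -1$ ($c{\left(u,x \right)} = - \frac{4}{-1} - 5 = \left(-4\right) \left(-1\right) - 5 = 4 - 5 = -1$)
$Y{\left(K,C \right)} = 2 K \left(-7 + C\right)$
$\left(c{\left(0,7 \right)} + Y{\left(S{\left(-2,4 \right)},5 \right)}\right) 13 = \left(-1 + 2 \left(-2\right) \left(-7 + 5\right)\right) 13 = \left(-1 + 2 \left(-2\right) \left(-2\right)\right) 13 = \left(-1 + 8\right) 13 = 7 \cdot 13 = 91$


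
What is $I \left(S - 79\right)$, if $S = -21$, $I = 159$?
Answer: $-15900$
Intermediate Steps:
$I \left(S - 79\right) = 159 \left(-21 - 79\right) = 159 \left(-100\right) = -15900$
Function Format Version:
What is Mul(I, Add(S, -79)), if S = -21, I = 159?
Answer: -15900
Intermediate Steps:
Mul(I, Add(S, -79)) = Mul(159, Add(-21, -79)) = Mul(159, -100) = -15900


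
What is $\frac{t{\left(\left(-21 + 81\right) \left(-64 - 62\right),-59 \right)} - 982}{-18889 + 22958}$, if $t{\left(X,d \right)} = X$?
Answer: $- \frac{8542}{4069} \approx -2.0993$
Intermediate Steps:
$\frac{t{\left(\left(-21 + 81\right) \left(-64 - 62\right),-59 \right)} - 982}{-18889 + 22958} = \frac{\left(-21 + 81\right) \left(-64 - 62\right) - 982}{-18889 + 22958} = \frac{60 \left(-126\right) - 982}{4069} = \left(-7560 - 982\right) \frac{1}{4069} = \left(-8542\right) \frac{1}{4069} = - \frac{8542}{4069}$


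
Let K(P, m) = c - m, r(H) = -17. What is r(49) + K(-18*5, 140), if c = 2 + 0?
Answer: -155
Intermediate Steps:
c = 2
K(P, m) = 2 - m
r(49) + K(-18*5, 140) = -17 + (2 - 1*140) = -17 + (2 - 140) = -17 - 138 = -155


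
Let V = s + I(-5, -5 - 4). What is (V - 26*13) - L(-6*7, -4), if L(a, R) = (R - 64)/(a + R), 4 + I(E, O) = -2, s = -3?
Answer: -8015/23 ≈ -348.48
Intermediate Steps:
I(E, O) = -6 (I(E, O) = -4 - 2 = -6)
L(a, R) = (-64 + R)/(R + a)
V = -9 (V = -3 - 6 = -9)
(V - 26*13) - L(-6*7, -4) = (-9 - 26*13) - (-64 - 4)/(-4 - 6*7) = (-9 - 338) - (-68)/(-4 - 42) = -347 - (-68)/(-46) = -347 - (-1)*(-68)/46 = -347 - 1*34/23 = -347 - 34/23 = -8015/23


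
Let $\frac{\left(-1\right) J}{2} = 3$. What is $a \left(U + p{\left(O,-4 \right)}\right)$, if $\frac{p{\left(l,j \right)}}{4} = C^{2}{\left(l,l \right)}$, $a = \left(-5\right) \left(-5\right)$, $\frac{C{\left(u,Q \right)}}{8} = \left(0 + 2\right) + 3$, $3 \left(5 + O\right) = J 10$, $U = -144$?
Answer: $156400$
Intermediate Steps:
$J = -6$ ($J = \left(-2\right) 3 = -6$)
$O = -25$ ($O = -5 + \frac{\left(-6\right) 10}{3} = -5 + \frac{1}{3} \left(-60\right) = -5 - 20 = -25$)
$C{\left(u,Q \right)} = 40$ ($C{\left(u,Q \right)} = 8 \left(\left(0 + 2\right) + 3\right) = 8 \left(2 + 3\right) = 8 \cdot 5 = 40$)
$a = 25$
$p{\left(l,j \right)} = 6400$ ($p{\left(l,j \right)} = 4 \cdot 40^{2} = 4 \cdot 1600 = 6400$)
$a \left(U + p{\left(O,-4 \right)}\right) = 25 \left(-144 + 6400\right) = 25 \cdot 6256 = 156400$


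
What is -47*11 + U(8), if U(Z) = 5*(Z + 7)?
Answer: -442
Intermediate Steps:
U(Z) = 35 + 5*Z (U(Z) = 5*(7 + Z) = 35 + 5*Z)
-47*11 + U(8) = -47*11 + (35 + 5*8) = -517 + (35 + 40) = -517 + 75 = -442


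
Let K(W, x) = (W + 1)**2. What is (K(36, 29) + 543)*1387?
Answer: 2651944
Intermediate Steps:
K(W, x) = (1 + W)**2
(K(36, 29) + 543)*1387 = ((1 + 36)**2 + 543)*1387 = (37**2 + 543)*1387 = (1369 + 543)*1387 = 1912*1387 = 2651944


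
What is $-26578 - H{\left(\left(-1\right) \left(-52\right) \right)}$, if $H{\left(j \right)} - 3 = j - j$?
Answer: $-26581$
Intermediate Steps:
$H{\left(j \right)} = 3$ ($H{\left(j \right)} = 3 + \left(j - j\right) = 3 + 0 = 3$)
$-26578 - H{\left(\left(-1\right) \left(-52\right) \right)} = -26578 - 3 = -26581$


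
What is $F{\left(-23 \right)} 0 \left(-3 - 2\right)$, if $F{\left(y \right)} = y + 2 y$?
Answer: $0$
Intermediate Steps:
$F{\left(y \right)} = 3 y$
$F{\left(-23 \right)} 0 \left(-3 - 2\right) = 3 \left(-23\right) 0 \left(-3 - 2\right) = - 69 \cdot 0 \left(-5\right) = \left(-69\right) 0 = 0$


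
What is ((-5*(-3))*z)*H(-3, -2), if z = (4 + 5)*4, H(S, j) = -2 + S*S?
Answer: 3780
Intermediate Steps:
H(S, j) = -2 + S²
z = 36 (z = 9*4 = 36)
((-5*(-3))*z)*H(-3, -2) = (-5*(-3)*36)*(-2 + (-3)²) = (15*36)*(-2 + 9) = 540*7 = 3780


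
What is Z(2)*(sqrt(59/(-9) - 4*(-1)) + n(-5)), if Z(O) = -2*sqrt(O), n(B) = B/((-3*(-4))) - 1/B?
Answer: sqrt(2)*(13 - 20*I*sqrt(23))/30 ≈ 0.61283 - 4.5216*I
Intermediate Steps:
n(B) = -1/B + B/12 (n(B) = B/12 - 1/B = -1/B + B/12)
Z(2)*(sqrt(59/(-9) - 4*(-1)) + n(-5)) = (-2*sqrt(2))*(sqrt(59/(-9) - 4*(-1)) + (-1/(-5) + (1/12)*(-5))) = (-2*sqrt(2))*(sqrt(59*(-1/9) + 4) + (-1*(-1/5) - 5/12)) = (-2*sqrt(2))*(sqrt(-59/9 + 4) + (1/5 - 5/12)) = (-2*sqrt(2))*(sqrt(-23/9) - 13/60) = (-2*sqrt(2))*(I*sqrt(23)/3 - 13/60) = (-2*sqrt(2))*(-13/60 + I*sqrt(23)/3) = -2*sqrt(2)*(-13/60 + I*sqrt(23)/3)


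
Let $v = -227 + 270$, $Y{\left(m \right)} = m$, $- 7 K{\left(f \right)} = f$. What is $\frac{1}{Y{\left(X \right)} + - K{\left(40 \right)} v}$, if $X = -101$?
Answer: $\frac{7}{1013} \approx 0.0069102$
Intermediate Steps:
$K{\left(f \right)} = - \frac{f}{7}$
$v = 43$
$\frac{1}{Y{\left(X \right)} + - K{\left(40 \right)} v} = \frac{1}{-101 + - \frac{\left(-1\right) 40}{7} \cdot 43} = \frac{1}{-101 + \left(-1\right) \left(- \frac{40}{7}\right) 43} = \frac{1}{-101 + \frac{40}{7} \cdot 43} = \frac{1}{-101 + \frac{1720}{7}} = \frac{1}{\frac{1013}{7}} = \frac{7}{1013}$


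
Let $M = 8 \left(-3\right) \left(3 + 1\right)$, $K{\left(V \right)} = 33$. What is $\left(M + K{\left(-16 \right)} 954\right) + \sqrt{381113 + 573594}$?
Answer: $31386 + \sqrt{954707} \approx 32363.0$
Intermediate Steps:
$M = -96$ ($M = \left(-24\right) 4 = -96$)
$\left(M + K{\left(-16 \right)} 954\right) + \sqrt{381113 + 573594} = \left(-96 + 33 \cdot 954\right) + \sqrt{381113 + 573594} = \left(-96 + 31482\right) + \sqrt{954707} = 31386 + \sqrt{954707}$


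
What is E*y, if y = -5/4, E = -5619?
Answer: 28095/4 ≈ 7023.8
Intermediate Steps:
y = -5/4 (y = -5*¼ = -5/4 ≈ -1.2500)
E*y = -5619*(-5/4) = 28095/4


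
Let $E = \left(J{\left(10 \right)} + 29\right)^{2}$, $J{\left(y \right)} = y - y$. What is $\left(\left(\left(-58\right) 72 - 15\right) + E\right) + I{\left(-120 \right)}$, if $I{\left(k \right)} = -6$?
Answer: $-3356$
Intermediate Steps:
$J{\left(y \right)} = 0$
$E = 841$ ($E = \left(0 + 29\right)^{2} = 29^{2} = 841$)
$\left(\left(\left(-58\right) 72 - 15\right) + E\right) + I{\left(-120 \right)} = \left(\left(\left(-58\right) 72 - 15\right) + 841\right) - 6 = \left(\left(-4176 - 15\right) + 841\right) - 6 = \left(-4191 + 841\right) - 6 = -3350 - 6 = -3356$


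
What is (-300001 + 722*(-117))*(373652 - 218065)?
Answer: -59819311825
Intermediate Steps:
(-300001 + 722*(-117))*(373652 - 218065) = (-300001 - 84474)*155587 = -384475*155587 = -59819311825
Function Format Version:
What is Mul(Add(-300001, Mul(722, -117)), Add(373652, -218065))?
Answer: -59819311825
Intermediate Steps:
Mul(Add(-300001, Mul(722, -117)), Add(373652, -218065)) = Mul(Add(-300001, -84474), 155587) = Mul(-384475, 155587) = -59819311825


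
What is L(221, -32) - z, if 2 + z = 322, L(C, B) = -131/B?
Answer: -10109/32 ≈ -315.91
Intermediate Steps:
z = 320 (z = -2 + 322 = 320)
L(221, -32) - z = -131/(-32) - 1*320 = -131*(-1/32) - 320 = 131/32 - 320 = -10109/32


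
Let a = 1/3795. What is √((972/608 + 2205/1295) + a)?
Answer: √375997780204530/10671540 ≈ 1.8170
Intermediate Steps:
a = 1/3795 ≈ 0.00026350
√((972/608 + 2205/1295) + a) = √((972/608 + 2205/1295) + 1/3795) = √((972*(1/608) + 2205*(1/1295)) + 1/3795) = √((243/152 + 63/37) + 1/3795) = √(18567/5624 + 1/3795) = √(70467389/21343080) = √375997780204530/10671540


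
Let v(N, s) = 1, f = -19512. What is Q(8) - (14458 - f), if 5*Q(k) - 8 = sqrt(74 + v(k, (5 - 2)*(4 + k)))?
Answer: -169842/5 + sqrt(3) ≈ -33967.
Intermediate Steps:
Q(k) = 8/5 + sqrt(3) (Q(k) = 8/5 + sqrt(74 + 1)/5 = 8/5 + sqrt(75)/5 = 8/5 + (5*sqrt(3))/5 = 8/5 + sqrt(3))
Q(8) - (14458 - f) = (8/5 + sqrt(3)) - (14458 - 1*(-19512)) = (8/5 + sqrt(3)) - (14458 + 19512) = (8/5 + sqrt(3)) - 1*33970 = (8/5 + sqrt(3)) - 33970 = -169842/5 + sqrt(3)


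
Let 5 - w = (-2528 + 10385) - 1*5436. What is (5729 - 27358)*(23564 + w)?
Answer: -457410092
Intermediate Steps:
w = -2416 (w = 5 - ((-2528 + 10385) - 1*5436) = 5 - (7857 - 5436) = 5 - 1*2421 = 5 - 2421 = -2416)
(5729 - 27358)*(23564 + w) = (5729 - 27358)*(23564 - 2416) = -21629*21148 = -457410092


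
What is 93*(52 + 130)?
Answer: 16926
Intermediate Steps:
93*(52 + 130) = 93*182 = 16926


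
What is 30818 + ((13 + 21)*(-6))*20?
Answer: 26738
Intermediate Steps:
30818 + ((13 + 21)*(-6))*20 = 30818 + (34*(-6))*20 = 30818 - 204*20 = 30818 - 4080 = 26738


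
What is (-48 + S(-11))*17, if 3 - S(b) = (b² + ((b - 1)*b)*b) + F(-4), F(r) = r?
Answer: 21930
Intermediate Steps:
S(b) = 7 - b² - b²*(-1 + b) (S(b) = 3 - ((b² + ((b - 1)*b)*b) - 4) = 3 - ((b² + ((-1 + b)*b)*b) - 4) = 3 - ((b² + (b*(-1 + b))*b) - 4) = 3 - ((b² + b²*(-1 + b)) - 4) = 3 - (-4 + b² + b²*(-1 + b)) = 3 + (4 - b² - b²*(-1 + b)) = 7 - b² - b²*(-1 + b))
(-48 + S(-11))*17 = (-48 + (7 - 1*(-11)³))*17 = (-48 + (7 - 1*(-1331)))*17 = (-48 + (7 + 1331))*17 = (-48 + 1338)*17 = 1290*17 = 21930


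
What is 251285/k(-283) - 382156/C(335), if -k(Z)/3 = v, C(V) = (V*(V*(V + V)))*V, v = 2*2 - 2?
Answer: -3164796526449593/75566703750 ≈ -41881.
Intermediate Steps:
v = 2 (v = 4 - 2 = 2)
C(V) = 2*V⁴ (C(V) = (V*(V*(2*V)))*V = (V*(2*V²))*V = (2*V³)*V = 2*V⁴)
k(Z) = -6 (k(Z) = -3*2 = -6)
251285/k(-283) - 382156/C(335) = 251285/(-6) - 382156/(2*335⁴) = 251285*(-⅙) - 382156/(2*12594450625) = -251285/6 - 382156/25188901250 = -251285/6 - 382156*1/25188901250 = -251285/6 - 191078/12594450625 = -3164796526449593/75566703750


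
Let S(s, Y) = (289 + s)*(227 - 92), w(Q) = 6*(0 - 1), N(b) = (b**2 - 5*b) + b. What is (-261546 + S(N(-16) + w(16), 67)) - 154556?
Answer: -334697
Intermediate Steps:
N(b) = b**2 - 4*b
w(Q) = -6 (w(Q) = 6*(-1) = -6)
S(s, Y) = 39015 + 135*s (S(s, Y) = (289 + s)*135 = 39015 + 135*s)
(-261546 + S(N(-16) + w(16), 67)) - 154556 = (-261546 + (39015 + 135*(-16*(-4 - 16) - 6))) - 154556 = (-261546 + (39015 + 135*(-16*(-20) - 6))) - 154556 = (-261546 + (39015 + 135*(320 - 6))) - 154556 = (-261546 + (39015 + 135*314)) - 154556 = (-261546 + (39015 + 42390)) - 154556 = (-261546 + 81405) - 154556 = -180141 - 154556 = -334697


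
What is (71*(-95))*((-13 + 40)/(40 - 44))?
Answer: 182115/4 ≈ 45529.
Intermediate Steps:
(71*(-95))*((-13 + 40)/(40 - 44)) = -182115/(-4) = -182115*(-1)/4 = -6745*(-27/4) = 182115/4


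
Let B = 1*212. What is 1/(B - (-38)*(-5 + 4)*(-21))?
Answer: 1/1010 ≈ 0.00099010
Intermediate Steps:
B = 212
1/(B - (-38)*(-5 + 4)*(-21)) = 1/(212 - (-38)*(-5 + 4)*(-21)) = 1/(212 - (-38)*(-1)*(-21)) = 1/(212 - 19*2*(-21)) = 1/(212 - 38*(-21)) = 1/(212 + 798) = 1/1010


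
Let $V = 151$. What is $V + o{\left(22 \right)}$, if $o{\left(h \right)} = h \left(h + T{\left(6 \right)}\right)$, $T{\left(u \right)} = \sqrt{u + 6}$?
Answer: $635 + 44 \sqrt{3} \approx 711.21$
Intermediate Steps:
$T{\left(u \right)} = \sqrt{6 + u}$
$o{\left(h \right)} = h \left(h + 2 \sqrt{3}\right)$ ($o{\left(h \right)} = h \left(h + \sqrt{6 + 6}\right) = h \left(h + \sqrt{12}\right) = h \left(h + 2 \sqrt{3}\right)$)
$V + o{\left(22 \right)} = 151 + 22 \left(22 + 2 \sqrt{3}\right) = 151 + \left(484 + 44 \sqrt{3}\right) = 635 + 44 \sqrt{3}$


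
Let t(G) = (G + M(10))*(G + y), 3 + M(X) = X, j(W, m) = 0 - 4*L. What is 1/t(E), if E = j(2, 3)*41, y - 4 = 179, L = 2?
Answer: 1/46545 ≈ 2.1485e-5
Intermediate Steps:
j(W, m) = -8 (j(W, m) = 0 - 4*2 = 0 - 8 = -8)
M(X) = -3 + X
y = 183 (y = 4 + 179 = 183)
E = -328 (E = -8*41 = -328)
t(G) = (7 + G)*(183 + G) (t(G) = (G + (-3 + 10))*(G + 183) = (G + 7)*(183 + G) = (7 + G)*(183 + G))
1/t(E) = 1/(1281 + (-328)² + 190*(-328)) = 1/(1281 + 107584 - 62320) = 1/46545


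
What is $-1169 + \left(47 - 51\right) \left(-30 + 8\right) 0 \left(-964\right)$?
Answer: $-1169$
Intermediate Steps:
$-1169 + \left(47 - 51\right) \left(-30 + 8\right) 0 \left(-964\right) = -1169 + \left(-4\right) \left(-22\right) 0 \left(-964\right) = -1169 + 88 \cdot 0 \left(-964\right) = -1169 + 0 \left(-964\right) = -1169 + 0 = -1169$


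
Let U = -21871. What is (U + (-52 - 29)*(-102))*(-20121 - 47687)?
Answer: 922799072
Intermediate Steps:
(U + (-52 - 29)*(-102))*(-20121 - 47687) = (-21871 + (-52 - 29)*(-102))*(-20121 - 47687) = (-21871 - 81*(-102))*(-67808) = (-21871 + 8262)*(-67808) = -13609*(-67808) = 922799072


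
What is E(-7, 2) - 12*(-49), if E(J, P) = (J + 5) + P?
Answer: 588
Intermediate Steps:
E(J, P) = 5 + J + P (E(J, P) = (5 + J) + P = 5 + J + P)
E(-7, 2) - 12*(-49) = (5 - 7 + 2) - 12*(-49) = 0 + 588 = 588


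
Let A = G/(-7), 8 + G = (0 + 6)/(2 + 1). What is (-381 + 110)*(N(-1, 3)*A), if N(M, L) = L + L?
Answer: -9756/7 ≈ -1393.7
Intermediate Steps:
G = -6 (G = -8 + (0 + 6)/(2 + 1) = -8 + 6/3 = -8 + 6*(⅓) = -8 + 2 = -6)
A = 6/7 (A = -6/(-7) = -⅐*(-6) = 6/7 ≈ 0.85714)
N(M, L) = 2*L
(-381 + 110)*(N(-1, 3)*A) = (-381 + 110)*((2*3)*(6/7)) = -1626*6/7 = -271*36/7 = -9756/7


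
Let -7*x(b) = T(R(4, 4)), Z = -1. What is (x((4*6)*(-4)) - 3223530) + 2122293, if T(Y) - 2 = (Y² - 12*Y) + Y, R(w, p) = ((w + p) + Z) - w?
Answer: -7708637/7 ≈ -1.1012e+6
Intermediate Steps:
R(w, p) = -1 + p (R(w, p) = ((w + p) - 1) - w = ((p + w) - 1) - w = (-1 + p + w) - w = -1 + p)
T(Y) = 2 + Y² - 11*Y (T(Y) = 2 + ((Y² - 12*Y) + Y) = 2 + (Y² - 11*Y) = 2 + Y² - 11*Y)
x(b) = 22/7 (x(b) = -(2 + (-1 + 4)² - 11*(-1 + 4))/7 = -(2 + 3² - 11*3)/7 = -(2 + 9 - 33)/7 = -⅐*(-22) = 22/7)
(x((4*6)*(-4)) - 3223530) + 2122293 = (22/7 - 3223530) + 2122293 = -22564688/7 + 2122293 = -7708637/7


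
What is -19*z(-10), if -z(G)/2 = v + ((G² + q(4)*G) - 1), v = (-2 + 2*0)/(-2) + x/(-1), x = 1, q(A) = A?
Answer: 2242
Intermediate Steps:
v = 0 (v = (-2 + 2*0)/(-2) + 1/(-1) = (-2 + 0)*(-½) + 1*(-1) = -2*(-½) - 1 = 1 - 1 = 0)
z(G) = 2 - 8*G - 2*G² (z(G) = -2*(0 + ((G² + 4*G) - 1)) = -2*(0 + (-1 + G² + 4*G)) = -2*(-1 + G² + 4*G) = 2 - 8*G - 2*G²)
-19*z(-10) = -19*(2 - 8*(-10) - 2*(-10)²) = -19*(2 + 80 - 2*100) = -19*(2 + 80 - 200) = -19*(-118) = 2242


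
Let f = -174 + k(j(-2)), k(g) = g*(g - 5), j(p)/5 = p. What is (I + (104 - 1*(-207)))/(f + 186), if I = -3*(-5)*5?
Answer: 193/81 ≈ 2.3827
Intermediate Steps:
j(p) = 5*p
k(g) = g*(-5 + g)
f = -24 (f = -174 + (5*(-2))*(-5 + 5*(-2)) = -174 - 10*(-5 - 10) = -174 - 10*(-15) = -174 + 150 = -24)
I = 75 (I = 15*5 = 75)
(I + (104 - 1*(-207)))/(f + 186) = (75 + (104 - 1*(-207)))/(-24 + 186) = (75 + (104 + 207))/162 = (75 + 311)*(1/162) = 386*(1/162) = 193/81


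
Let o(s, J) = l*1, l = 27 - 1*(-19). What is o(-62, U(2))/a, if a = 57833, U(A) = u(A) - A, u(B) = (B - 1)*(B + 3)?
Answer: 46/57833 ≈ 0.00079539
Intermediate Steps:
u(B) = (-1 + B)*(3 + B)
U(A) = -3 + A + A**2 (U(A) = (-3 + A**2 + 2*A) - A = -3 + A + A**2)
l = 46 (l = 27 + 19 = 46)
o(s, J) = 46 (o(s, J) = 46*1 = 46)
o(-62, U(2))/a = 46/57833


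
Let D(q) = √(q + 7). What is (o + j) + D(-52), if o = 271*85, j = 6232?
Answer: 29267 + 3*I*√5 ≈ 29267.0 + 6.7082*I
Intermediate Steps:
D(q) = √(7 + q)
o = 23035
(o + j) + D(-52) = (23035 + 6232) + √(7 - 52) = 29267 + √(-45) = 29267 + 3*I*√5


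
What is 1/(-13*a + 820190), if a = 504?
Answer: 1/813638 ≈ 1.2290e-6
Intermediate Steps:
1/(-13*a + 820190) = 1/(-13*504 + 820190) = 1/(-6552 + 820190) = 1/813638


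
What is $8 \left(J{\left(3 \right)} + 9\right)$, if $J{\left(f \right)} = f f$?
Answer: $144$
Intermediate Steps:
$J{\left(f \right)} = f^{2}$
$8 \left(J{\left(3 \right)} + 9\right) = 8 \left(3^{2} + 9\right) = 8 \left(9 + 9\right) = 8 \cdot 18 = 144$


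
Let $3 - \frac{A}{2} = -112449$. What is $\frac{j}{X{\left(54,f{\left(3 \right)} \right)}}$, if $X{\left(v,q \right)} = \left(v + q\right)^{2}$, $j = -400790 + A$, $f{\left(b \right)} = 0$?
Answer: $- \frac{87943}{1458} \approx -60.318$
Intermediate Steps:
$A = 224904$ ($A = 6 - -224898 = 6 + 224898 = 224904$)
$j = -175886$ ($j = -400790 + 224904 = -175886$)
$X{\left(v,q \right)} = \left(q + v\right)^{2}$
$\frac{j}{X{\left(54,f{\left(3 \right)} \right)}} = - \frac{175886}{\left(0 + 54\right)^{2}} = - \frac{175886}{54^{2}} = - \frac{175886}{2916} = \left(-175886\right) \frac{1}{2916} = - \frac{87943}{1458}$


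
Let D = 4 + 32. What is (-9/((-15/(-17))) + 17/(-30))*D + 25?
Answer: -1813/5 ≈ -362.60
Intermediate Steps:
D = 36
(-9/((-15/(-17))) + 17/(-30))*D + 25 = (-9/((-15/(-17))) + 17/(-30))*36 + 25 = (-9/((-15*(-1/17))) + 17*(-1/30))*36 + 25 = (-9/15/17 - 17/30)*36 + 25 = (-9*17/15 - 17/30)*36 + 25 = (-51/5 - 17/30)*36 + 25 = -323/30*36 + 25 = -1938/5 + 25 = -1813/5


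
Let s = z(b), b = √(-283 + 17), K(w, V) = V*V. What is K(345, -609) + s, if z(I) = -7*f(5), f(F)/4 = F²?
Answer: 370181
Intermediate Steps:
f(F) = 4*F²
K(w, V) = V²
b = I*√266 (b = √(-266) = I*√266 ≈ 16.31*I)
z(I) = -700 (z(I) = -28*5² = -28*25 = -7*100 = -700)
s = -700
K(345, -609) + s = (-609)² - 700 = 370881 - 700 = 370181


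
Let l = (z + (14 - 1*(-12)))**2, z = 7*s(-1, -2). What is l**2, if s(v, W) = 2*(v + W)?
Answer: 65536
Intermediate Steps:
s(v, W) = 2*W + 2*v (s(v, W) = 2*(W + v) = 2*W + 2*v)
z = -42 (z = 7*(2*(-2) + 2*(-1)) = 7*(-4 - 2) = 7*(-6) = -42)
l = 256 (l = (-42 + (14 - 1*(-12)))**2 = (-42 + (14 + 12))**2 = (-42 + 26)**2 = (-16)**2 = 256)
l**2 = 256**2 = 65536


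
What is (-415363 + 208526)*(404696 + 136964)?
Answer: -112035329420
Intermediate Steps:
(-415363 + 208526)*(404696 + 136964) = -206837*541660 = -112035329420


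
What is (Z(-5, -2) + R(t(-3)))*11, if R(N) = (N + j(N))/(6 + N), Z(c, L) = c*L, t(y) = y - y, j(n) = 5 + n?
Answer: 715/6 ≈ 119.17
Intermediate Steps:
t(y) = 0
Z(c, L) = L*c
R(N) = (5 + 2*N)/(6 + N) (R(N) = (N + (5 + N))/(6 + N) = (5 + 2*N)/(6 + N))
(Z(-5, -2) + R(t(-3)))*11 = (-2*(-5) + (5 + 2*0)/(6 + 0))*11 = (10 + (5 + 0)/6)*11 = (10 + (⅙)*5)*11 = (10 + ⅚)*11 = (65/6)*11 = 715/6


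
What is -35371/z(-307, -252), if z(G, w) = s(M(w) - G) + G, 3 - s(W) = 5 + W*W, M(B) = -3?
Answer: 35371/92725 ≈ 0.38146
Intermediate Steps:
s(W) = -2 - W² (s(W) = 3 - (5 + W*W) = 3 - (5 + W²) = 3 + (-5 - W²) = -2 - W²)
z(G, w) = -2 + G - (-3 - G)² (z(G, w) = (-2 - (-3 - G)²) + G = -2 + G - (-3 - G)²)
-35371/z(-307, -252) = -35371/(-2 - 307 - (3 - 307)²) = -35371/(-2 - 307 - 1*(-304)²) = -35371/(-2 - 307 - 1*92416) = -35371/(-2 - 307 - 92416) = -35371/(-92725) = -35371*(-1/92725) = 35371/92725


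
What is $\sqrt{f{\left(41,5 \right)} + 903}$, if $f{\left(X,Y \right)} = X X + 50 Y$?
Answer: $\sqrt{2834} \approx 53.235$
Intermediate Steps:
$f{\left(X,Y \right)} = X^{2} + 50 Y$
$\sqrt{f{\left(41,5 \right)} + 903} = \sqrt{\left(41^{2} + 50 \cdot 5\right) + 903} = \sqrt{\left(1681 + 250\right) + 903} = \sqrt{1931 + 903} = \sqrt{2834}$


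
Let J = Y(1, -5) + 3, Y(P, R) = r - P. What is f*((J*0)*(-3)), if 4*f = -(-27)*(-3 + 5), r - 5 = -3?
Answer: 0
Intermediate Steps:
r = 2 (r = 5 - 3 = 2)
Y(P, R) = 2 - P
J = 4 (J = (2 - 1*1) + 3 = (2 - 1) + 3 = 1 + 3 = 4)
f = 27/2 (f = (-(-27)*(-3 + 5))/4 = (-(-27)*2)/4 = (-9*(-6))/4 = (¼)*54 = 27/2 ≈ 13.500)
f*((J*0)*(-3)) = 27*((4*0)*(-3))/2 = 27*(0*(-3))/2 = (27/2)*0 = 0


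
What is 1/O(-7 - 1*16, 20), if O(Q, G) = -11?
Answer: -1/11 ≈ -0.090909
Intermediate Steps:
1/O(-7 - 1*16, 20) = 1/(-11) = -1/11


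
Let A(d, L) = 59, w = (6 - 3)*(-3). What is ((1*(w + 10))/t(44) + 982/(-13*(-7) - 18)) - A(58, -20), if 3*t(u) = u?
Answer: -146081/3212 ≈ -45.480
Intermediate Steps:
t(u) = u/3
w = -9 (w = 3*(-3) = -9)
((1*(w + 10))/t(44) + 982/(-13*(-7) - 18)) - A(58, -20) = ((1*(-9 + 10))/(((⅓)*44)) + 982/(-13*(-7) - 18)) - 1*59 = ((1*1)/(44/3) + 982/(91 - 18)) - 59 = (1*(3/44) + 982/73) - 59 = (3/44 + 982*(1/73)) - 59 = (3/44 + 982/73) - 59 = 43427/3212 - 59 = -146081/3212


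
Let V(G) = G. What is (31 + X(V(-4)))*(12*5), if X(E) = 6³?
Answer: 14820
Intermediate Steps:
X(E) = 216
(31 + X(V(-4)))*(12*5) = (31 + 216)*(12*5) = 247*60 = 14820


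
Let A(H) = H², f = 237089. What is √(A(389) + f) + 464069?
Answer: 464069 + 11*√3210 ≈ 4.6469e+5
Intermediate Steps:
√(A(389) + f) + 464069 = √(389² + 237089) + 464069 = √(151321 + 237089) + 464069 = √388410 + 464069 = 11*√3210 + 464069 = 464069 + 11*√3210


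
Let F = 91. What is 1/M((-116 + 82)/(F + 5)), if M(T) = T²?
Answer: 2304/289 ≈ 7.9723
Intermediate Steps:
1/M((-116 + 82)/(F + 5)) = 1/(((-116 + 82)/(91 + 5))²) = 1/((-34/96)²) = 1/((-34*1/96)²) = 1/((-17/48)²) = 1/(289/2304) = 2304/289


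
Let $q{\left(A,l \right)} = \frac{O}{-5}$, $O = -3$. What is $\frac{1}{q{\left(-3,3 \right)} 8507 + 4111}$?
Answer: $\frac{5}{46076} \approx 0.00010852$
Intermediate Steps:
$q{\left(A,l \right)} = \frac{3}{5}$ ($q{\left(A,l \right)} = - \frac{3}{-5} = \left(-3\right) \left(- \frac{1}{5}\right) = \frac{3}{5}$)
$\frac{1}{q{\left(-3,3 \right)} 8507 + 4111} = \frac{1}{\frac{3}{5} \cdot 8507 + 4111} = \frac{1}{\frac{25521}{5} + 4111} = \frac{1}{\frac{46076}{5}} = \frac{5}{46076}$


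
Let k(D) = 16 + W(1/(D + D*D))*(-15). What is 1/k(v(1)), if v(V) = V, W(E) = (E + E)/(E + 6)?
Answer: 13/178 ≈ 0.073034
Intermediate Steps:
W(E) = 2*E/(6 + E) (W(E) = (2*E)/(6 + E) = 2*E/(6 + E))
k(D) = 16 - 30/((6 + 1/(D + D**2))*(D + D**2)) (k(D) = 16 + (2/((D + D*D)*(6 + 1/(D + D*D))))*(-15) = 16 + (2/((D + D**2)*(6 + 1/(D + D**2))))*(-15) = 16 + (2/((6 + 1/(D + D**2))*(D + D**2)))*(-15) = 16 - 30/((6 + 1/(D + D**2))*(D + D**2)))
1/k(v(1)) = 1/(2*(-7 + 48*1*(1 + 1))/(1 + 6*1*(1 + 1))) = 1/(2*(-7 + 48*1*2)/(1 + 6*1*2)) = 1/(2*(-7 + 96)/(1 + 12)) = 1/(2*89/13) = 1/(2*(1/13)*89) = 1/(178/13) = 13/178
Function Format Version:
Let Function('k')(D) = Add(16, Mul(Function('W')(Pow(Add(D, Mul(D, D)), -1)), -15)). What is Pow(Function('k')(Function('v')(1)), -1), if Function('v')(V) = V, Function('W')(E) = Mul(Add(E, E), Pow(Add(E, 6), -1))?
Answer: Rational(13, 178) ≈ 0.073034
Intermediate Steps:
Function('W')(E) = Mul(2, E, Pow(Add(6, E), -1)) (Function('W')(E) = Mul(Mul(2, E), Pow(Add(6, E), -1)) = Mul(2, E, Pow(Add(6, E), -1)))
Function('k')(D) = Add(16, Mul(-30, Pow(Add(6, Pow(Add(D, Pow(D, 2)), -1)), -1), Pow(Add(D, Pow(D, 2)), -1))) (Function('k')(D) = Add(16, Mul(Mul(2, Pow(Add(D, Mul(D, D)), -1), Pow(Add(6, Pow(Add(D, Mul(D, D)), -1)), -1)), -15)) = Add(16, Mul(Mul(2, Pow(Add(D, Pow(D, 2)), -1), Pow(Add(6, Pow(Add(D, Pow(D, 2)), -1)), -1)), -15)) = Add(16, Mul(Mul(2, Pow(Add(6, Pow(Add(D, Pow(D, 2)), -1)), -1), Pow(Add(D, Pow(D, 2)), -1)), -15)) = Add(16, Mul(-30, Pow(Add(6, Pow(Add(D, Pow(D, 2)), -1)), -1), Pow(Add(D, Pow(D, 2)), -1))))
Pow(Function('k')(Function('v')(1)), -1) = Pow(Mul(2, Pow(Add(1, Mul(6, 1, Add(1, 1))), -1), Add(-7, Mul(48, 1, Add(1, 1)))), -1) = Pow(Mul(2, Pow(Add(1, Mul(6, 1, 2)), -1), Add(-7, Mul(48, 1, 2))), -1) = Pow(Mul(2, Pow(Add(1, 12), -1), Add(-7, 96)), -1) = Pow(Mul(2, Pow(13, -1), 89), -1) = Pow(Mul(2, Rational(1, 13), 89), -1) = Pow(Rational(178, 13), -1) = Rational(13, 178)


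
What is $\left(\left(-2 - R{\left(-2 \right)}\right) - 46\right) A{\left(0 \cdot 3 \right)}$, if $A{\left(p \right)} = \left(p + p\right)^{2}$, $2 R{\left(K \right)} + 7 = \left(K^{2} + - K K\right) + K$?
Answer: $0$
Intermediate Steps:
$R{\left(K \right)} = - \frac{7}{2} + \frac{K}{2}$ ($R{\left(K \right)} = - \frac{7}{2} + \frac{\left(K^{2} + - K K\right) + K}{2} = - \frac{7}{2} + \frac{\left(K^{2} - K^{2}\right) + K}{2} = - \frac{7}{2} + \frac{0 + K}{2} = - \frac{7}{2} + \frac{K}{2}$)
$A{\left(p \right)} = 4 p^{2}$ ($A{\left(p \right)} = \left(2 p\right)^{2} = 4 p^{2}$)
$\left(\left(-2 - R{\left(-2 \right)}\right) - 46\right) A{\left(0 \cdot 3 \right)} = \left(\left(-2 - \left(- \frac{7}{2} + \frac{1}{2} \left(-2\right)\right)\right) - 46\right) 4 \left(0 \cdot 3\right)^{2} = \left(\left(-2 - \left(- \frac{7}{2} - 1\right)\right) - 46\right) 4 \cdot 0^{2} = \left(\left(-2 - - \frac{9}{2}\right) - 46\right) 4 \cdot 0 = \left(\left(-2 + \frac{9}{2}\right) - 46\right) 0 = \left(\frac{5}{2} - 46\right) 0 = \left(- \frac{87}{2}\right) 0 = 0$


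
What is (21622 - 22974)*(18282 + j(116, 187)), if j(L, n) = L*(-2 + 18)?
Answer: -27226576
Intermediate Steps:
j(L, n) = 16*L (j(L, n) = L*16 = 16*L)
(21622 - 22974)*(18282 + j(116, 187)) = (21622 - 22974)*(18282 + 16*116) = -1352*(18282 + 1856) = -1352*20138 = -27226576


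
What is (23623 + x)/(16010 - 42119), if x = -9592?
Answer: -1559/2901 ≈ -0.53740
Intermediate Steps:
(23623 + x)/(16010 - 42119) = (23623 - 9592)/(16010 - 42119) = 14031/(-26109) = 14031*(-1/26109) = -1559/2901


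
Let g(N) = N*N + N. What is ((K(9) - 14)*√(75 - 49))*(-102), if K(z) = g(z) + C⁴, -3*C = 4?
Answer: -218008*√26/27 ≈ -41171.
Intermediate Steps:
C = -4/3 (C = -⅓*4 = -4/3 ≈ -1.3333)
g(N) = N + N² (g(N) = N² + N = N + N²)
K(z) = 256/81 + z*(1 + z) (K(z) = z*(1 + z) + (-4/3)⁴ = z*(1 + z) + 256/81 = 256/81 + z*(1 + z))
((K(9) - 14)*√(75 - 49))*(-102) = (((256/81 + 9 + 9²) - 14)*√(75 - 49))*(-102) = (((256/81 + 9 + 81) - 14)*√26)*(-102) = ((7546/81 - 14)*√26)*(-102) = (6412*√26/81)*(-102) = -218008*√26/27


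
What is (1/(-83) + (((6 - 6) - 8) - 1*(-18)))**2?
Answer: 687241/6889 ≈ 99.759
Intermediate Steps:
(1/(-83) + (((6 - 6) - 8) - 1*(-18)))**2 = (-1/83 + ((0 - 8) + 18))**2 = (-1/83 + (-8 + 18))**2 = (-1/83 + 10)**2 = (829/83)**2 = 687241/6889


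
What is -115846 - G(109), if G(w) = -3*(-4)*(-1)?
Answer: -115834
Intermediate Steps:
G(w) = -12 (G(w) = 12*(-1) = -12)
-115846 - G(109) = -115846 - 1*(-12) = -115846 + 12 = -115834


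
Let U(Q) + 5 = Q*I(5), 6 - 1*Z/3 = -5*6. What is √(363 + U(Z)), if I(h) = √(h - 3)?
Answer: √(358 + 108*√2) ≈ 22.599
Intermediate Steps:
Z = 108 (Z = 18 - (-15)*6 = 18 - 3*(-30) = 18 + 90 = 108)
I(h) = √(-3 + h)
U(Q) = -5 + Q*√2 (U(Q) = -5 + Q*√(-3 + 5) = -5 + Q*√2)
√(363 + U(Z)) = √(363 + (-5 + 108*√2)) = √(358 + 108*√2)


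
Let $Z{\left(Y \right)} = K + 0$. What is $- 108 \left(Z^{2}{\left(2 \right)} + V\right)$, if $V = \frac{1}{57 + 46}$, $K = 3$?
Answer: $- \frac{100224}{103} \approx -973.05$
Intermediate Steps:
$Z{\left(Y \right)} = 3$ ($Z{\left(Y \right)} = 3 + 0 = 3$)
$V = \frac{1}{103} \approx 0.0097087$
$- 108 \left(Z^{2}{\left(2 \right)} + V\right) = - 108 \left(3^{2} + \frac{1}{103}\right) = - 108 \left(9 + \frac{1}{103}\right) = \left(-108\right) \frac{928}{103} = - \frac{100224}{103}$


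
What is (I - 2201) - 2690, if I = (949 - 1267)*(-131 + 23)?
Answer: 29453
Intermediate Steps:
I = 34344 (I = -318*(-108) = 34344)
(I - 2201) - 2690 = (34344 - 2201) - 2690 = 32143 - 2690 = 29453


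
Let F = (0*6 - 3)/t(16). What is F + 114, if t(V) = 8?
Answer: 909/8 ≈ 113.63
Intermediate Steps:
F = -3/8 (F = (0*6 - 3)/8 = (0 - 3)*(⅛) = -3*⅛ = -3/8 ≈ -0.37500)
F + 114 = -3/8 + 114 = 909/8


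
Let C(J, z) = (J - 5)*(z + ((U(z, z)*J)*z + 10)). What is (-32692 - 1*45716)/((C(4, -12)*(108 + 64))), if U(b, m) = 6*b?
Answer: 891/6751 ≈ 0.13198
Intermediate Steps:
C(J, z) = (-5 + J)*(10 + z + 6*J*z²) (C(J, z) = (J - 5)*(z + (((6*z)*J)*z + 10)) = (-5 + J)*(z + ((6*J*z)*z + 10)) = (-5 + J)*(z + (6*J*z² + 10)) = (-5 + J)*(z + (10 + 6*J*z²)) = (-5 + J)*(10 + z + 6*J*z²))
(-32692 - 1*45716)/((C(4, -12)*(108 + 64))) = (-32692 - 1*45716)/(((-50 - 5*(-12) + 10*4 + 4*(-12) - 30*4*(-12)² + 6*4²*(-12)²)*(108 + 64))) = (-32692 - 45716)/(((-50 + 60 + 40 - 48 - 30*4*144 + 6*16*144)*172)) = -78408*1/(172*(-50 + 60 + 40 - 48 - 17280 + 13824)) = -78408/((-3454*172)) = -78408/(-594088) = -78408*(-1/594088) = 891/6751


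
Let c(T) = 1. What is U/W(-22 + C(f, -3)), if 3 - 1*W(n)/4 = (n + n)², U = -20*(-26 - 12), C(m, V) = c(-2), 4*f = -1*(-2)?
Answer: -190/1761 ≈ -0.10789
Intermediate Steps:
f = ½ (f = (-1*(-2))/4 = (¼)*2 = ½ ≈ 0.50000)
C(m, V) = 1
U = 760 (U = -20*(-38) = 760)
W(n) = 12 - 16*n² (W(n) = 12 - 4*(n + n)² = 12 - 4*4*n² = 12 - 16*n²)
U/W(-22 + C(f, -3)) = 760/(12 - 16*(-22 + 1)²) = 760/(12 - 16*(-21)²) = 760/(12 - 16*441) = 760/(12 - 7056) = 760/(-7044) = 760*(-1/7044) = -190/1761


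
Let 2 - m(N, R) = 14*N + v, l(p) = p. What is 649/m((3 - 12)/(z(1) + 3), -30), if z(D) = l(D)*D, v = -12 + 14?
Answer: 1298/63 ≈ 20.603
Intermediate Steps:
v = 2
z(D) = D² (z(D) = D*D = D²)
m(N, R) = -14*N (m(N, R) = 2 - (14*N + 2) = 2 - (2 + 14*N) = 2 + (-2 - 14*N) = -14*N)
649/m((3 - 12)/(z(1) + 3), -30) = 649/((-14*(3 - 12)/(1² + 3))) = 649/((-(-126)/(1 + 3))) = 649/((-(-126)/4)) = 649/((-14*(-9/4))) = 649/(63/2) = 649*(2/63) = 1298/63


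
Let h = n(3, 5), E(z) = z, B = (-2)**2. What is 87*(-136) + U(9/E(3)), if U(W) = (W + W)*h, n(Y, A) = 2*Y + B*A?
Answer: -11676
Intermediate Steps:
B = 4
n(Y, A) = 2*Y + 4*A
h = 26 (h = 2*3 + 4*5 = 6 + 20 = 26)
U(W) = 52*W (U(W) = (W + W)*26 = (2*W)*26 = 52*W)
87*(-136) + U(9/E(3)) = 87*(-136) + 52*(9/3) = -11832 + 52*(9*(1/3)) = -11832 + 52*3 = -11832 + 156 = -11676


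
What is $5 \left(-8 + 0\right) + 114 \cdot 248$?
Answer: $28232$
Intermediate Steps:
$5 \left(-8 + 0\right) + 114 \cdot 248 = 5 \left(-8\right) + 28272 = -40 + 28272 = 28232$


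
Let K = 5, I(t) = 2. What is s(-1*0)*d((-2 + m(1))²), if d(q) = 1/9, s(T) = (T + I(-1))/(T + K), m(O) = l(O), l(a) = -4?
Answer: 2/45 ≈ 0.044444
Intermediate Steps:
m(O) = -4
s(T) = (2 + T)/(5 + T) (s(T) = (T + 2)/(T + 5) = (2 + T)/(5 + T))
d(q) = ⅑
s(-1*0)*d((-2 + m(1))²) = ((2 - 1*0)/(5 - 1*0))*(⅑) = ((2 + 0)/(5 + 0))*(⅑) = (2/5)*(⅑) = ((⅕)*2)*(⅑) = (⅖)*(⅑) = 2/45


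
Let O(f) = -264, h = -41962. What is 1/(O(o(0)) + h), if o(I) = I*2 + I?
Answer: -1/42226 ≈ -2.3682e-5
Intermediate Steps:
o(I) = 3*I (o(I) = 2*I + I = 3*I)
1/(O(o(0)) + h) = 1/(-264 - 41962) = 1/(-42226) = -1/42226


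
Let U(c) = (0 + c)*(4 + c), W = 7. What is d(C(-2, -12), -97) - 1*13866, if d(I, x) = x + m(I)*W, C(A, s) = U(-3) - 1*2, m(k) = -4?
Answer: -13991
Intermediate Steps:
U(c) = c*(4 + c)
C(A, s) = -5 (C(A, s) = -3*(4 - 3) - 1*2 = -3*1 - 2 = -3 - 2 = -5)
d(I, x) = -28 + x (d(I, x) = x - 4*7 = x - 28 = -28 + x)
d(C(-2, -12), -97) - 1*13866 = (-28 - 97) - 1*13866 = -125 - 13866 = -13991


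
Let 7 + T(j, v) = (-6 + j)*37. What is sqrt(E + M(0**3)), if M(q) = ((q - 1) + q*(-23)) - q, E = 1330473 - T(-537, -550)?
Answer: sqrt(1350570) ≈ 1162.1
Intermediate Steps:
T(j, v) = -229 + 37*j (T(j, v) = -7 + (-6 + j)*37 = -7 + (-222 + 37*j) = -229 + 37*j)
E = 1350571 (E = 1330473 - (-229 + 37*(-537)) = 1330473 - (-229 - 19869) = 1330473 - 1*(-20098) = 1330473 + 20098 = 1350571)
M(q) = -1 - 23*q (M(q) = ((-1 + q) - 23*q) - q = (-1 - 22*q) - q = -1 - 23*q)
sqrt(E + M(0**3)) = sqrt(1350571 + (-1 - 23*0**3)) = sqrt(1350571 + (-1 - 23*0)) = sqrt(1350571 + (-1 + 0)) = sqrt(1350571 - 1) = sqrt(1350570)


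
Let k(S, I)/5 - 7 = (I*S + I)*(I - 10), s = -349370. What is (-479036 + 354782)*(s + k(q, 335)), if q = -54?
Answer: 3628367147340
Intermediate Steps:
k(S, I) = 35 + 5*(-10 + I)*(I + I*S) (k(S, I) = 35 + 5*((I*S + I)*(I - 10)) = 35 + 5*((I + I*S)*(-10 + I)) = 35 + 5*((-10 + I)*(I + I*S)) = 35 + 5*(-10 + I)*(I + I*S))
(-479036 + 354782)*(s + k(q, 335)) = (-479036 + 354782)*(-349370 + (35 - 50*335 + 5*335² - 50*335*(-54) + 5*(-54)*335²)) = -124254*(-349370 + (35 - 16750 + 5*112225 + 904500 + 5*(-54)*112225)) = -124254*(-349370 + (35 - 16750 + 561125 + 904500 - 30300750)) = -124254*(-349370 - 28851840) = -124254*(-29201210) = 3628367147340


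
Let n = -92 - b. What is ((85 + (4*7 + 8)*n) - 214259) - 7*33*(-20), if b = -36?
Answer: -211570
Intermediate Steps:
n = -56 (n = -92 - 1*(-36) = -92 + 36 = -56)
((85 + (4*7 + 8)*n) - 214259) - 7*33*(-20) = ((85 + (4*7 + 8)*(-56)) - 214259) - 7*33*(-20) = ((85 + (28 + 8)*(-56)) - 214259) - 231*(-20) = ((85 + 36*(-56)) - 214259) + 4620 = ((85 - 2016) - 214259) + 4620 = (-1931 - 214259) + 4620 = -216190 + 4620 = -211570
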